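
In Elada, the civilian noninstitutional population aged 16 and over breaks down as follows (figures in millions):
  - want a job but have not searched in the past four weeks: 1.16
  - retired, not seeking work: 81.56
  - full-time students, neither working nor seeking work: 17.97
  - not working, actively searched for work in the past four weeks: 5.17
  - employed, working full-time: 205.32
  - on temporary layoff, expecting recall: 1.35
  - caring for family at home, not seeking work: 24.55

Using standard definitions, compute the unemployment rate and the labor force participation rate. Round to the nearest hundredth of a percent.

Unemployment rate ≈ 3.08%; labor force participation rate ≈ 62.85%.

Employed = 205.32 million.
Unemployed = 5.17 + 1.35 = 6.52 million (jobless and actively searching, or on temporary layoff).
Labor force = 205.32 + 6.52 = 211.84 million.
Not in labor force = 1.16 + 81.56 + 17.97 + 24.55 = 125.24 million (those not working and not actively searching are outside the labor force — including those who want a job but have given up searching).
Civilian working-age population = 211.84 + 125.24 = 337.08 million.
Unemployment rate = 6.52 / 211.84 = 3.08%.
Labor force participation rate = 211.84 / 337.08 = 62.85%.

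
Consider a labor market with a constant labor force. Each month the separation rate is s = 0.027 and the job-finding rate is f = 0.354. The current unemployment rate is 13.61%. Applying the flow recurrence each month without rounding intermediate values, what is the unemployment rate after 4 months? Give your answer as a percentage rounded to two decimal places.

With a fixed labor force, u_{t+1} = u_t + s·(1−u_t) − f·u_t = u_t·(1−s−f) + s.
Here 1−s−f = 0.619 and s = 0.027.
u_1 = 0.136100 × 0.619 + 0.027 = 0.111246.
u_2 = 0.111246 × 0.619 + 0.027 = 0.095861.
u_3 = 0.095861 × 0.619 + 0.027 = 0.086338.
u_4 = 0.086338 × 0.619 + 0.027 = 0.080443.

Unemployment rate after four months ≈ 8.04%.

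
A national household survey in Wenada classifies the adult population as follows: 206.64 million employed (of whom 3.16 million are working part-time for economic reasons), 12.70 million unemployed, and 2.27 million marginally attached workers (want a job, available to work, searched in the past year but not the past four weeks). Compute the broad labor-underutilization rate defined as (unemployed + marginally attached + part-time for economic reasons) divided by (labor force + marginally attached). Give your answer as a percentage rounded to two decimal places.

Labor force = 206.64 + 12.70 = 219.34 million.
Numerator = 12.70 + 2.27 + 3.16 = 18.13 million.
Denominator = 219.34 + 2.27 = 221.61 million.
Broad rate = 18.13 / 221.61 = 8.18%.

Broad underutilization rate ≈ 8.18%.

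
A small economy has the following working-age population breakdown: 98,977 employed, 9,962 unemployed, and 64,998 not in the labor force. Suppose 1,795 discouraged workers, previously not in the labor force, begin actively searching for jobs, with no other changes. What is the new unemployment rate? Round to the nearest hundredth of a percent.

Initially, labor force = 98,977 + 9,962 = 108,939, so u = 9,962/108,939 = 9.14%.
After the change, unemployed and labor force both rise by 1,795 → E = 98,977, U = 11,757, labor force = 110,734.
New unemployment rate = 11,757 / 110,734 = 10.62%.

New unemployment rate ≈ 10.62%.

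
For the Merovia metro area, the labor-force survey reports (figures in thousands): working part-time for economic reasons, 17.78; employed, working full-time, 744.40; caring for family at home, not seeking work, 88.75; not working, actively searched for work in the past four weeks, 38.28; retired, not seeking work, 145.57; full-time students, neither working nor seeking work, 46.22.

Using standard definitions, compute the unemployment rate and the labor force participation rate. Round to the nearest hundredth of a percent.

Unemployment rate ≈ 4.78%; labor force participation rate ≈ 74.05%.

Employed = 17.78 + 744.40 = 762.18 thousand (anyone who worked, including part-time for economic reasons, counts as employed).
Unemployed = 38.28 thousand.
Labor force = 762.18 + 38.28 = 800.46 thousand.
Not in labor force = 88.75 + 145.57 + 46.22 = 280.54 thousand (those not working and not actively searching are outside the labor force).
Civilian working-age population = 800.46 + 280.54 = 1,081.00 thousand.
Unemployment rate = 38.28 / 800.46 = 4.78%.
Labor force participation rate = 800.46 / 1,081.00 = 74.05%.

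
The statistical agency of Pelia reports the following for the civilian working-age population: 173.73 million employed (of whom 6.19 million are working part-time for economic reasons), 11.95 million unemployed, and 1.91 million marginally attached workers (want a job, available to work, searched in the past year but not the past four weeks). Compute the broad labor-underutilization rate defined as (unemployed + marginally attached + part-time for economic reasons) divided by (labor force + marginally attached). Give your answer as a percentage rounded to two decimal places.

Broad underutilization rate ≈ 10.69%.

Labor force = 173.73 + 11.95 = 185.68 million.
Numerator = 11.95 + 1.91 + 6.19 = 20.05 million.
Denominator = 185.68 + 1.91 = 187.59 million.
Broad rate = 20.05 / 187.59 = 10.69%.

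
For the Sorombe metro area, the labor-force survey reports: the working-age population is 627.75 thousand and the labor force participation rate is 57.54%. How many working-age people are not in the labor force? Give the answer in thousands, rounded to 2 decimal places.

Share not in the labor force = 1 − 0.5754 = 0.4246.
Not in labor force = 0.4246 × 627.75 ≈ 266.54 thousand.

About 266.54 thousand are not in the labor force.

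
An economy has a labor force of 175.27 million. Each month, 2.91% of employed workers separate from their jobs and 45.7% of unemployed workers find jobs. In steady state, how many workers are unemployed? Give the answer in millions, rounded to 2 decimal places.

Steady-state unemployment rate u* = s/(s+f) = 2.91/(2.91+45.7) = 0.059864.
Unemployed = u* × labor force = 0.059864 × 175.27 ≈ 10.49 million.

About 10.49 million are unemployed in steady state.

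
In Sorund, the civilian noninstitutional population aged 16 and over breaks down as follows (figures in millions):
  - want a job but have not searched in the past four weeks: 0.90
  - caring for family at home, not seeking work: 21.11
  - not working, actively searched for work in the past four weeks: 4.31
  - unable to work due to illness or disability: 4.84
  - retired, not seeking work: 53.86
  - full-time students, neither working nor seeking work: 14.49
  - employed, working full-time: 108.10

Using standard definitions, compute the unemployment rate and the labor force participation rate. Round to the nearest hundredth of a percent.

Employed = 108.10 million.
Unemployed = 4.31 million.
Labor force = 108.10 + 4.31 = 112.41 million.
Not in labor force = 0.90 + 21.11 + 4.84 + 53.86 + 14.49 = 95.20 million (those not working and not actively searching are outside the labor force — including those who want a job but have given up searching).
Civilian working-age population = 112.41 + 95.20 = 207.61 million.
Unemployment rate = 4.31 / 112.41 = 3.83%.
Labor force participation rate = 112.41 / 207.61 = 54.14%.

Unemployment rate ≈ 3.83%; labor force participation rate ≈ 54.14%.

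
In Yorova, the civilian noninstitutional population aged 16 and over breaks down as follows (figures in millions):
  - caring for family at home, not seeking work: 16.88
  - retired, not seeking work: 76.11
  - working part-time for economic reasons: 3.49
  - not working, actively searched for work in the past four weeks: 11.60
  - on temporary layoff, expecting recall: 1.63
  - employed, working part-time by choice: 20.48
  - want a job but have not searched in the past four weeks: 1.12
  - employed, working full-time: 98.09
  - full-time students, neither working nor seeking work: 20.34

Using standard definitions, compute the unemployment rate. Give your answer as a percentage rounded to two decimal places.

Unemployment rate ≈ 9.78%.

Employed = 3.49 + 20.48 + 98.09 = 122.06 million (anyone who worked, including part-time for economic reasons, counts as employed).
Unemployed = 11.60 + 1.63 = 13.23 million (jobless and actively searching, or on temporary layoff).
Labor force = 122.06 + 13.23 = 135.29 million.
Unemployment rate = 13.23 / 135.29 = 9.78%.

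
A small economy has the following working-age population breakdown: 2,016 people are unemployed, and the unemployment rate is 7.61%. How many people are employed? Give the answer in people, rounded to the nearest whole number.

About 24,475 are employed.

Labor force = U / u = 2,016 / 0.0761 ≈ 26,491.
Employed = labor force − unemployed = 26,491 − 2,016 = 24,475.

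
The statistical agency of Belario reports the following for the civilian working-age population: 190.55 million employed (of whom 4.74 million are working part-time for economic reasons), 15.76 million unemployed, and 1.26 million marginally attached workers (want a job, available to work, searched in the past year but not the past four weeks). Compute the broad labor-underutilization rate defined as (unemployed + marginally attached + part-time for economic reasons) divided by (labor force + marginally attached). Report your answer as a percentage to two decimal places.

Broad underutilization rate ≈ 10.48%.

Labor force = 190.55 + 15.76 = 206.31 million.
Numerator = 15.76 + 1.26 + 4.74 = 21.76 million.
Denominator = 206.31 + 1.26 = 207.57 million.
Broad rate = 21.76 / 207.57 = 10.48%.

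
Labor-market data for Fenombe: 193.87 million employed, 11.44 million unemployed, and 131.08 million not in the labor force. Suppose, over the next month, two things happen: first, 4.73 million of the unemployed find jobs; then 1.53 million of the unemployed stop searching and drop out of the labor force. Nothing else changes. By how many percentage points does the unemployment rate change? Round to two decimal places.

Initially, labor force = 193.87 + 11.44 = 205.31 million, so u = 11.44/205.31 = 5.57%.
After the first change, unemployed falls and employed rises by 4.73; labor force unchanged → E = 198.60, U = 6.71, labor force = 205.31 million.
After the second change, unemployed and labor force both fall by 1.53 → E = 198.60, U = 5.18, labor force = 203.78 million.
New unemployment rate = 5.18 / 203.78 = 2.54%.
Change = 2.54% − 5.57% = −3.03 percentage points.

The unemployment rate changes by −3.03 percentage points.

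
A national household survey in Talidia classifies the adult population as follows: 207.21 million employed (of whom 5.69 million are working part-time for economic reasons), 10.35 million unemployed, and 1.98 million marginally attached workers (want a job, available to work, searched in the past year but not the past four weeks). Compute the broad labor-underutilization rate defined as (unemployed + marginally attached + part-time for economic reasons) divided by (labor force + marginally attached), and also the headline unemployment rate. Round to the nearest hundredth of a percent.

Labor force = 207.21 + 10.35 = 217.56 million.
Numerator = 10.35 + 1.98 + 5.69 = 18.02 million.
Denominator = 217.56 + 1.98 = 219.54 million.
Broad rate = 18.02 / 219.54 = 8.21%.
Headline unemployment rate = 10.35 / 217.56 = 4.76%.

Broad underutilization rate ≈ 8.21%; headline unemployment rate ≈ 4.76%.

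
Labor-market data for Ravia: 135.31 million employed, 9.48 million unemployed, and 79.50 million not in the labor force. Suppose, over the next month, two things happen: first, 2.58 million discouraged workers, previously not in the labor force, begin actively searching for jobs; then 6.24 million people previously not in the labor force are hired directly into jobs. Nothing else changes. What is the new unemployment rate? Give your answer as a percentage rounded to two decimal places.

New unemployment rate ≈ 7.85%.

Initially, labor force = 135.31 + 9.48 = 144.79 million, so u = 9.48/144.79 = 6.55%.
After the first change, unemployed and labor force both rise by 2.58 → E = 135.31, U = 12.06, labor force = 147.37 million.
After the second change, employed and labor force both rise by 6.24; unemployed unchanged → E = 141.55, U = 12.06, labor force = 153.61 million.
New unemployment rate = 12.06 / 153.61 = 7.85%.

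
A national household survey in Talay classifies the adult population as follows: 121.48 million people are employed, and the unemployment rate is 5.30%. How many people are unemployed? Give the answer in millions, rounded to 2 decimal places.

About 6.80 million are unemployed.

Let U be the number unemployed. The labor force is E + U, and U/(E+U) = 0.0530.
So U = 0.0530 × 121.48 / (1 − 0.0530) = 6.4384 / 0.9470 ≈ 6.80 million.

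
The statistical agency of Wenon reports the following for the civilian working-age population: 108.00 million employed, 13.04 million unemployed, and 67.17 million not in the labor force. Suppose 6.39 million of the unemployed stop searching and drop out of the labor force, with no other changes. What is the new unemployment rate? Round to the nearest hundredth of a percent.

Initially, labor force = 108.00 + 13.04 = 121.04 million, so u = 13.04/121.04 = 10.77%.
After the change, unemployed and labor force both fall by 6.39 → E = 108.00, U = 6.65, labor force = 114.65 million.
New unemployment rate = 6.65 / 114.65 = 5.80%.

New unemployment rate ≈ 5.80%.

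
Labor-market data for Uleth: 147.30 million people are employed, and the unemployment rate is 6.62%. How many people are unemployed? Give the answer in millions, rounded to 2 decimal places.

Let U be the number unemployed. The labor force is E + U, and U/(E+U) = 0.0662.
So U = 0.0662 × 147.30 / (1 − 0.0662) = 9.7513 / 0.9338 ≈ 10.44 million.

About 10.44 million are unemployed.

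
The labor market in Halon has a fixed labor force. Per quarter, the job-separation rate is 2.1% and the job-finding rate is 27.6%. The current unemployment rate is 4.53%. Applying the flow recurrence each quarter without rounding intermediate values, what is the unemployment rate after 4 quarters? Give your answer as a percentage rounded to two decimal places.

Unemployment rate after four quarters ≈ 6.45%.

With a fixed labor force, u_{t+1} = u_t + s·(1−u_t) − f·u_t = u_t·(1−s−f) + s.
Here 1−s−f = 0.703 and s = 0.021.
u_1 = 0.045300 × 0.703 + 0.021 = 0.052846.
u_2 = 0.052846 × 0.703 + 0.021 = 0.058151.
u_3 = 0.058151 × 0.703 + 0.021 = 0.061880.
u_4 = 0.061880 × 0.703 + 0.021 = 0.064502.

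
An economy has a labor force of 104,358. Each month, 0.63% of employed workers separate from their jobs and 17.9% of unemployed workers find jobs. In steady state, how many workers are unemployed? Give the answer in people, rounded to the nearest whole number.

About 3,548 are unemployed in steady state.

Steady-state unemployment rate u* = s/(s+f) = 0.63/(0.63+17.9) = 0.033999.
Unemployed = u* × labor force = 0.033999 × 104,358 ≈ 3,548.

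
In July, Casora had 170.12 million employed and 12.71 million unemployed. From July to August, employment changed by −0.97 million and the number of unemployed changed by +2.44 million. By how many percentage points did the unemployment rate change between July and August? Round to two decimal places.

July: labor force = 170.12 + 12.71 = 182.83; u = 12.71/182.83 = 6.95%.
August: labor force = 169.15 + 15.15 = 184.30; u = 15.15/184.30 = 8.22%.
Change = 8.22% − 6.95% = +1.27 pp.

The unemployment rate changed by +1.27 percentage points.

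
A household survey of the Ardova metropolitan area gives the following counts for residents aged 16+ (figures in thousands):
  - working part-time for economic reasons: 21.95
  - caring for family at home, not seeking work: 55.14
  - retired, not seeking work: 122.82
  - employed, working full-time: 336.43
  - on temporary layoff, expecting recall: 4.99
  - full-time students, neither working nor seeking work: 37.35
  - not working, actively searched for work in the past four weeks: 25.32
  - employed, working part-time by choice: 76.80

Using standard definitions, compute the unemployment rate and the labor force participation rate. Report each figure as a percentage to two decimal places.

Employed = 21.95 + 336.43 + 76.80 = 435.18 thousand (anyone who worked, including part-time for economic reasons, counts as employed).
Unemployed = 4.99 + 25.32 = 30.31 thousand (jobless and actively searching, or on temporary layoff).
Labor force = 435.18 + 30.31 = 465.49 thousand.
Not in labor force = 55.14 + 122.82 + 37.35 = 215.31 thousand (those not working and not actively searching are outside the labor force).
Civilian working-age population = 465.49 + 215.31 = 680.80 thousand.
Unemployment rate = 30.31 / 465.49 = 6.51%.
Labor force participation rate = 465.49 / 680.80 = 68.37%.

Unemployment rate ≈ 6.51%; labor force participation rate ≈ 68.37%.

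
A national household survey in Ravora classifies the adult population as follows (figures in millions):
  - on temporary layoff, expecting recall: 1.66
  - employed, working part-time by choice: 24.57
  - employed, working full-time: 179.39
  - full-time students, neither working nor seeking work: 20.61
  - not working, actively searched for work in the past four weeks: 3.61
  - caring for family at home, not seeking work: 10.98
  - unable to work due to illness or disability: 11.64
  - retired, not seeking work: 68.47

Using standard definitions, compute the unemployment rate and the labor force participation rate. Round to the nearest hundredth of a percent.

Employed = 24.57 + 179.39 = 203.96 million.
Unemployed = 1.66 + 3.61 = 5.27 million (jobless and actively searching, or on temporary layoff).
Labor force = 203.96 + 5.27 = 209.23 million.
Not in labor force = 20.61 + 10.98 + 11.64 + 68.47 = 111.70 million (those not working and not actively searching are outside the labor force).
Civilian working-age population = 209.23 + 111.70 = 320.93 million.
Unemployment rate = 5.27 / 209.23 = 2.52%.
Labor force participation rate = 209.23 / 320.93 = 65.19%.

Unemployment rate ≈ 2.52%; labor force participation rate ≈ 65.19%.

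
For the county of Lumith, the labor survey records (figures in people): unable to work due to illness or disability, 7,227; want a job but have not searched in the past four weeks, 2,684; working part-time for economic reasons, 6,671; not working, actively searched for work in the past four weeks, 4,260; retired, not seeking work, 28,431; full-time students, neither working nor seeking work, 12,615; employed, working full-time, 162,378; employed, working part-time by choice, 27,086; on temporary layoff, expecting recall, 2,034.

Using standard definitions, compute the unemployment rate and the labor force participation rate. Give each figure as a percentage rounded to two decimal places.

Unemployment rate ≈ 3.11%; labor force participation rate ≈ 79.89%.

Employed = 6,671 + 162,378 + 27,086 = 196,135 (anyone who worked, including part-time for economic reasons, counts as employed).
Unemployed = 4,260 + 2,034 = 6,294 (jobless and actively searching, or on temporary layoff).
Labor force = 196,135 + 6,294 = 202,429.
Not in labor force = 7,227 + 2,684 + 28,431 + 12,615 = 50,957 (those not working and not actively searching are outside the labor force — including those who want a job but have given up searching).
Civilian working-age population = 202,429 + 50,957 = 253,386.
Unemployment rate = 6,294 / 202,429 = 3.11%.
Labor force participation rate = 202,429 / 253,386 = 79.89%.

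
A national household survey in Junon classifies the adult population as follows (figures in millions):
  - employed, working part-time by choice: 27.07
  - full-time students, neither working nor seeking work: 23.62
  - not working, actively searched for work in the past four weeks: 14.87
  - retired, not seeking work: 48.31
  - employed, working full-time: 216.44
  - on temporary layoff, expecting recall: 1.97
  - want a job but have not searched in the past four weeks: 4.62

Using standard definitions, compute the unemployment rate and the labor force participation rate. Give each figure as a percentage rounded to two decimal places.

Unemployment rate ≈ 6.47%; labor force participation rate ≈ 77.28%.

Employed = 27.07 + 216.44 = 243.51 million.
Unemployed = 14.87 + 1.97 = 16.84 million (jobless and actively searching, or on temporary layoff).
Labor force = 243.51 + 16.84 = 260.35 million.
Not in labor force = 23.62 + 48.31 + 4.62 = 76.55 million (those not working and not actively searching are outside the labor force — including those who want a job but have given up searching).
Civilian working-age population = 260.35 + 76.55 = 336.90 million.
Unemployment rate = 16.84 / 260.35 = 6.47%.
Labor force participation rate = 260.35 / 336.90 = 77.28%.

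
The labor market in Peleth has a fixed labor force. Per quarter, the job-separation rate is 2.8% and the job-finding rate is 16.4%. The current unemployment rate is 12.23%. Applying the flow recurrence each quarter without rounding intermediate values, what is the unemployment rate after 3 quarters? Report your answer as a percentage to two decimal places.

With a fixed labor force, u_{t+1} = u_t + s·(1−u_t) − f·u_t = u_t·(1−s−f) + s.
Here 1−s−f = 0.808 and s = 0.028.
u_1 = 0.122300 × 0.808 + 0.028 = 0.126818.
u_2 = 0.126818 × 0.808 + 0.028 = 0.130469.
u_3 = 0.130469 × 0.808 + 0.028 = 0.133419.

Unemployment rate after three quarters ≈ 13.34%.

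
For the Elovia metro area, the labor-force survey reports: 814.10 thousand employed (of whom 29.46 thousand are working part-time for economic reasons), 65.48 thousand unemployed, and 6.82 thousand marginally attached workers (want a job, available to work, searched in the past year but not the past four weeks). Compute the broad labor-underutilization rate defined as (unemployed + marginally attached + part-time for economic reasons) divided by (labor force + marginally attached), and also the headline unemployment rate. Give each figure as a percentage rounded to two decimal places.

Broad underutilization rate ≈ 11.48%; headline unemployment rate ≈ 7.44%.

Labor force = 814.10 + 65.48 = 879.58 thousand.
Numerator = 65.48 + 6.82 + 29.46 = 101.76 thousand.
Denominator = 879.58 + 6.82 = 886.40 thousand.
Broad rate = 101.76 / 886.40 = 11.48%.
Headline unemployment rate = 65.48 / 879.58 = 7.44%.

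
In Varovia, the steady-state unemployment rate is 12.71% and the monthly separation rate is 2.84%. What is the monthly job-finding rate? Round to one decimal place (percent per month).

Job-finding rate ≈ 19.5% per month.

From u* = s/(s+f): f = s·(1−u)/u.
f = 2.84 × (1 − 0.1271) / 0.1271 = 2.4790 / 0.1271 ≈ 19.5% per month.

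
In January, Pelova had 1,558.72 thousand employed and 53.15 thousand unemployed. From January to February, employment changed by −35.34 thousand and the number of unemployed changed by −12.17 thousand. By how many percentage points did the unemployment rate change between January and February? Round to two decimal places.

January: labor force = 1,558.72 + 53.15 = 1,611.87; u = 53.15/1,611.87 = 3.30%.
February: labor force = 1,523.38 + 40.98 = 1,564.36; u = 40.98/1,564.36 = 2.62%.
Change = 2.62% − 3.30% = −0.68 pp.

The unemployment rate changed by −0.68 percentage points.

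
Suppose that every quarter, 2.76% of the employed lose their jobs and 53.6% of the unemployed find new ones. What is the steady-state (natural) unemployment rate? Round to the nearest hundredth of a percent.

Steady-state unemployment rate ≈ 4.90%.

At steady state the flows balance: s·E = f·U, so U/(E+U) = s/(s+f).
u* = 2.76 / (2.76 + 53.6) = 2.76 / 56.36 = 4.90%.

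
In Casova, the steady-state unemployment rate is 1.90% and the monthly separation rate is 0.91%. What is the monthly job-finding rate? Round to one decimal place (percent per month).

Job-finding rate ≈ 47.0% per month.

From u* = s/(s+f): f = s·(1−u)/u.
f = 0.91 × (1 − 0.0190) / 0.0190 = 0.8927 / 0.0190 ≈ 47.0% per month.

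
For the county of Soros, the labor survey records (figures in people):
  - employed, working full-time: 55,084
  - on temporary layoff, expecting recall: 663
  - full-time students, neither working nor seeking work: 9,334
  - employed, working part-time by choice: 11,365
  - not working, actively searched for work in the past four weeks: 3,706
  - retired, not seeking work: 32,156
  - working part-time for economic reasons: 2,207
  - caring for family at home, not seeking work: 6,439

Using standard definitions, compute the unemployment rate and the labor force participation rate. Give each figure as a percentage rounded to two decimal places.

Unemployment rate ≈ 5.98%; labor force participation rate ≈ 60.37%.

Employed = 55,084 + 11,365 + 2,207 = 68,656 (anyone who worked, including part-time for economic reasons, counts as employed).
Unemployed = 663 + 3,706 = 4,369 (jobless and actively searching, or on temporary layoff).
Labor force = 68,656 + 4,369 = 73,025.
Not in labor force = 9,334 + 32,156 + 6,439 = 47,929 (those not working and not actively searching are outside the labor force).
Civilian working-age population = 73,025 + 47,929 = 120,954.
Unemployment rate = 4,369 / 73,025 = 5.98%.
Labor force participation rate = 73,025 / 120,954 = 60.37%.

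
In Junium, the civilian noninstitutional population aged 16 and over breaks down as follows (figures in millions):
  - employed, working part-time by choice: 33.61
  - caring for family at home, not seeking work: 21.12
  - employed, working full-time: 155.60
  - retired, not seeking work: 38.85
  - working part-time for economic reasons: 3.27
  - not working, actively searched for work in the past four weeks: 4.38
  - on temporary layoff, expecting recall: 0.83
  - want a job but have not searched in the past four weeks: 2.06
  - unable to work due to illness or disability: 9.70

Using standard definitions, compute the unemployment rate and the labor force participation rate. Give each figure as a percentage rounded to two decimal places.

Employed = 33.61 + 155.60 + 3.27 = 192.48 million (anyone who worked, including part-time for economic reasons, counts as employed).
Unemployed = 4.38 + 0.83 = 5.21 million (jobless and actively searching, or on temporary layoff).
Labor force = 192.48 + 5.21 = 197.69 million.
Not in labor force = 21.12 + 38.85 + 2.06 + 9.70 = 71.73 million (those not working and not actively searching are outside the labor force — including those who want a job but have given up searching).
Civilian working-age population = 197.69 + 71.73 = 269.42 million.
Unemployment rate = 5.21 / 197.69 = 2.64%.
Labor force participation rate = 197.69 / 269.42 = 73.38%.

Unemployment rate ≈ 2.64%; labor force participation rate ≈ 73.38%.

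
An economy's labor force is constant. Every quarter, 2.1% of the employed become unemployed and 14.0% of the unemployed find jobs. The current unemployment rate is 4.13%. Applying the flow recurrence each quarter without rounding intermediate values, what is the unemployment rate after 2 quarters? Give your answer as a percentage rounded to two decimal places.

With a fixed labor force, u_{t+1} = u_t + s·(1−u_t) − f·u_t = u_t·(1−s−f) + s.
Here 1−s−f = 0.839 and s = 0.021.
u_1 = 0.041300 × 0.839 + 0.021 = 0.055651.
u_2 = 0.055651 × 0.839 + 0.021 = 0.067691.

Unemployment rate after two quarters ≈ 6.77%.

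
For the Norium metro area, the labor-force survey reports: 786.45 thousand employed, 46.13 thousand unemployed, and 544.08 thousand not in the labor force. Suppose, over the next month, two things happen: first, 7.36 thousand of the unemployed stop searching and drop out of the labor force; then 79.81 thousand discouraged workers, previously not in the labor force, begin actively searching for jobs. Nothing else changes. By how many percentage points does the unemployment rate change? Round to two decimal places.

The unemployment rate changes by +7.56 percentage points.

Initially, labor force = 786.45 + 46.13 = 832.58 thousand, so u = 46.13/832.58 = 5.54%.
After the first change, unemployed and labor force both fall by 7.36 → E = 786.45, U = 38.77, labor force = 825.22 thousand.
After the second change, unemployed and labor force both rise by 79.81 → E = 786.45, U = 118.58, labor force = 905.03 thousand.
New unemployment rate = 118.58 / 905.03 = 13.10%.
Change = 13.10% − 5.54% = +7.56 percentage points.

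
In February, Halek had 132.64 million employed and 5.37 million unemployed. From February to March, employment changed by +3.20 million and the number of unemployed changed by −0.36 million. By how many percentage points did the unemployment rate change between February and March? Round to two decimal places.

The unemployment rate changed by −0.33 percentage points.

February: labor force = 132.64 + 5.37 = 138.01; u = 5.37/138.01 = 3.89%.
March: labor force = 135.84 + 5.01 = 140.85; u = 5.01/140.85 = 3.56%.
Change = 3.56% − 3.89% = −0.33 pp.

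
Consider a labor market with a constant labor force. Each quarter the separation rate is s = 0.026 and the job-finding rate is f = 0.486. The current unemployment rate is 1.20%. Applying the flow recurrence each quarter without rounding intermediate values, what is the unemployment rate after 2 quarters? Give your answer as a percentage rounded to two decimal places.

With a fixed labor force, u_{t+1} = u_t + s·(1−u_t) − f·u_t = u_t·(1−s−f) + s.
Here 1−s−f = 0.488 and s = 0.026.
u_1 = 0.012000 × 0.488 + 0.026 = 0.031856.
u_2 = 0.031856 × 0.488 + 0.026 = 0.041546.

Unemployment rate after two quarters ≈ 4.15%.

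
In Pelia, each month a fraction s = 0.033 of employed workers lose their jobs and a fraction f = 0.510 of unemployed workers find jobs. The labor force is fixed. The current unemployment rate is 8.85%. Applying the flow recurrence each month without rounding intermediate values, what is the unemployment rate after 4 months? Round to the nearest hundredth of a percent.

Unemployment rate after four months ≈ 6.20%.

With a fixed labor force, u_{t+1} = u_t + s·(1−u_t) − f·u_t = u_t·(1−s−f) + s.
Here 1−s−f = 0.457 and s = 0.033.
u_1 = 0.088500 × 0.457 + 0.033 = 0.073444.
u_2 = 0.073444 × 0.457 + 0.033 = 0.066564.
u_3 = 0.066564 × 0.457 + 0.033 = 0.063420.
u_4 = 0.063420 × 0.457 + 0.033 = 0.061983.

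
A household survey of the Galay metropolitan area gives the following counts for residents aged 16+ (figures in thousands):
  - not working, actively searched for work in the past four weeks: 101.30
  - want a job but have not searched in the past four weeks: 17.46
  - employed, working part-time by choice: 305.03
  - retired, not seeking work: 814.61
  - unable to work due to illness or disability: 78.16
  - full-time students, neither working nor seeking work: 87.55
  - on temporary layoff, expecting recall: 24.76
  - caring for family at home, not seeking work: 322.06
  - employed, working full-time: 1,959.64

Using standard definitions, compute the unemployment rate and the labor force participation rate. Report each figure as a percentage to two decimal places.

Employed = 305.03 + 1,959.64 = 2,264.67 thousand.
Unemployed = 101.30 + 24.76 = 126.06 thousand (jobless and actively searching, or on temporary layoff).
Labor force = 2,264.67 + 126.06 = 2,390.73 thousand.
Not in labor force = 17.46 + 814.61 + 78.16 + 87.55 + 322.06 = 1,319.84 thousand (those not working and not actively searching are outside the labor force — including those who want a job but have given up searching).
Civilian working-age population = 2,390.73 + 1,319.84 = 3,710.57 thousand.
Unemployment rate = 126.06 / 2,390.73 = 5.27%.
Labor force participation rate = 2,390.73 / 3,710.57 = 64.43%.

Unemployment rate ≈ 5.27%; labor force participation rate ≈ 64.43%.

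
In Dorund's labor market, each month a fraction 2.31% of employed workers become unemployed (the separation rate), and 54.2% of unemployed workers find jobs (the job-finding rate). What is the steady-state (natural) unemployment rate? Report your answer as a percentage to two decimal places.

Steady-state unemployment rate ≈ 4.09%.

At steady state the flows balance: s·E = f·U, so U/(E+U) = s/(s+f).
u* = 2.31 / (2.31 + 54.2) = 2.31 / 56.51 = 4.09%.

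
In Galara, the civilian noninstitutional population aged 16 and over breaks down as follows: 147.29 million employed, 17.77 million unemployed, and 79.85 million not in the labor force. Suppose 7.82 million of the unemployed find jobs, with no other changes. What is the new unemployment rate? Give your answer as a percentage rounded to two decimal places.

New unemployment rate ≈ 6.03%.

Initially, labor force = 147.29 + 17.77 = 165.06 million, so u = 17.77/165.06 = 10.77%.
After the change, unemployed falls and employed rises by 7.82; labor force unchanged → E = 155.11, U = 9.95, labor force = 165.06 million.
New unemployment rate = 9.95 / 165.06 = 6.03%.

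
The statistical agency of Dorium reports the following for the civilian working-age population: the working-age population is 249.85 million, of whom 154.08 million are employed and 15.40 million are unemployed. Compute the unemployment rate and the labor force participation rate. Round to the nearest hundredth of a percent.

Labor force = employed + unemployed = 154.08 + 15.40 = 169.48 million.
Unemployment rate = 15.40 / 169.48 = 9.09%.
Labor force participation rate = 169.48 / 249.85 = 67.83%.

Unemployment rate ≈ 9.09%; labor force participation rate ≈ 67.83%.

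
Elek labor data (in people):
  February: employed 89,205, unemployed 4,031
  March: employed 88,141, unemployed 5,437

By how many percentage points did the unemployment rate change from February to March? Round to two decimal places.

February: labor force = 89,205 + 4,031 = 93,236; u = 4,031/93,236 = 4.32%.
March: labor force = 88,141 + 5,437 = 93,578; u = 5,437/93,578 = 5.81%.
Change = 5.81% − 4.32% = +1.49 pp.

The unemployment rate changed by +1.49 percentage points.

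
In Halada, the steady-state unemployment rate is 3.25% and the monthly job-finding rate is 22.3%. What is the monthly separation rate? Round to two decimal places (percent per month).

Separation rate ≈ 0.75% per month.

From u* = s/(s+f): s = u·f/(1−u).
s = 0.0325 × 22.3 / (1 − 0.0325) = 0.7248 / 0.9675 ≈ 0.75% per month.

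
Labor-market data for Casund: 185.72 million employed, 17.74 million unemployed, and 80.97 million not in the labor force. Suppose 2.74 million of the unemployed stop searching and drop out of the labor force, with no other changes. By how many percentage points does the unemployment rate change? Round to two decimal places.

The unemployment rate changes by −1.25 percentage points.

Initially, labor force = 185.72 + 17.74 = 203.46 million, so u = 17.74/203.46 = 8.72%.
After the change, unemployed and labor force both fall by 2.74 → E = 185.72, U = 15.00, labor force = 200.72 million.
New unemployment rate = 15.00 / 200.72 = 7.47%.
Change = 7.47% − 8.72% = −1.25 percentage points.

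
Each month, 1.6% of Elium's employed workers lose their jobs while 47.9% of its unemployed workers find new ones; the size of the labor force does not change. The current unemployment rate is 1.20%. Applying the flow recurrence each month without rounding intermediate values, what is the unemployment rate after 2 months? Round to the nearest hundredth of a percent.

Unemployment rate after two months ≈ 2.71%.

With a fixed labor force, u_{t+1} = u_t + s·(1−u_t) − f·u_t = u_t·(1−s−f) + s.
Here 1−s−f = 0.505 and s = 0.016.
u_1 = 0.012000 × 0.505 + 0.016 = 0.022060.
u_2 = 0.022060 × 0.505 + 0.016 = 0.027140.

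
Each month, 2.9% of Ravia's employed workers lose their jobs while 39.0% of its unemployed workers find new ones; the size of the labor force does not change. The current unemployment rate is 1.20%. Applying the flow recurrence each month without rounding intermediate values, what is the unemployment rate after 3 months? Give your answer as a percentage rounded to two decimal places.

With a fixed labor force, u_{t+1} = u_t + s·(1−u_t) − f·u_t = u_t·(1−s−f) + s.
Here 1−s−f = 0.581 and s = 0.029.
u_1 = 0.012000 × 0.581 + 0.029 = 0.035972.
u_2 = 0.035972 × 0.581 + 0.029 = 0.049900.
u_3 = 0.049900 × 0.581 + 0.029 = 0.057992.

Unemployment rate after three months ≈ 5.80%.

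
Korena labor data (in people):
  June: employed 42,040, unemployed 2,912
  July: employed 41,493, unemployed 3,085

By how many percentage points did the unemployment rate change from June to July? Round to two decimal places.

The unemployment rate changed by +0.44 percentage points.

June: labor force = 42,040 + 2,912 = 44,952; u = 2,912/44,952 = 6.48%.
July: labor force = 41,493 + 3,085 = 44,578; u = 3,085/44,578 = 6.92%.
Change = 6.92% − 6.48% = +0.44 pp.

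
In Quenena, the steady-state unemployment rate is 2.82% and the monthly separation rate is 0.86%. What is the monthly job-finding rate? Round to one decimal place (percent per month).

From u* = s/(s+f): f = s·(1−u)/u.
f = 0.86 × (1 − 0.0282) / 0.0282 = 0.8357 / 0.0282 ≈ 29.6% per month.

Job-finding rate ≈ 29.6% per month.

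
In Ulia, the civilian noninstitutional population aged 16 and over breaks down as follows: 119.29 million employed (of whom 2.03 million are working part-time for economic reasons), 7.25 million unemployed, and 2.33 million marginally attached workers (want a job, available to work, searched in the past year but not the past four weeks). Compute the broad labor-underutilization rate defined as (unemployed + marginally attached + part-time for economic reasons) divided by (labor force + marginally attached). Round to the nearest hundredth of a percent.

Broad underutilization rate ≈ 9.01%.

Labor force = 119.29 + 7.25 = 126.54 million.
Numerator = 7.25 + 2.33 + 2.03 = 11.61 million.
Denominator = 126.54 + 2.33 = 128.87 million.
Broad rate = 11.61 / 128.87 = 9.01%.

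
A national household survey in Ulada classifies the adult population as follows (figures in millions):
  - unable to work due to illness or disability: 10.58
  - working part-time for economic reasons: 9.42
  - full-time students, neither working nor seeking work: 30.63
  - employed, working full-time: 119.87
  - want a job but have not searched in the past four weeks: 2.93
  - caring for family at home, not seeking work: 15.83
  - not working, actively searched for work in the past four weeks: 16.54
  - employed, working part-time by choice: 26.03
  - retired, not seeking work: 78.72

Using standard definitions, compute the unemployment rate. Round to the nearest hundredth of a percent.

Unemployment rate ≈ 9.62%.

Employed = 9.42 + 119.87 + 26.03 = 155.32 million (anyone who worked, including part-time for economic reasons, counts as employed).
Unemployed = 16.54 million.
Labor force = 155.32 + 16.54 = 171.86 million.
Unemployment rate = 16.54 / 171.86 = 9.62%.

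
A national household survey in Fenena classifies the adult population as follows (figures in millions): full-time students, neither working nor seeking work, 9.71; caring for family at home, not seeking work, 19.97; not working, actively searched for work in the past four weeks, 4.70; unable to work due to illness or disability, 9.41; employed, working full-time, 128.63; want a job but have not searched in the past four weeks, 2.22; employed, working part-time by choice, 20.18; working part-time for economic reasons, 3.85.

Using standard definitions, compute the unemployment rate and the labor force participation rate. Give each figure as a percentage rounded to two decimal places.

Employed = 128.63 + 20.18 + 3.85 = 152.66 million (anyone who worked, including part-time for economic reasons, counts as employed).
Unemployed = 4.70 million.
Labor force = 152.66 + 4.70 = 157.36 million.
Not in labor force = 9.71 + 19.97 + 9.41 + 2.22 = 41.31 million (those not working and not actively searching are outside the labor force — including those who want a job but have given up searching).
Civilian working-age population = 157.36 + 41.31 = 198.67 million.
Unemployment rate = 4.70 / 157.36 = 2.99%.
Labor force participation rate = 157.36 / 198.67 = 79.21%.

Unemployment rate ≈ 2.99%; labor force participation rate ≈ 79.21%.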